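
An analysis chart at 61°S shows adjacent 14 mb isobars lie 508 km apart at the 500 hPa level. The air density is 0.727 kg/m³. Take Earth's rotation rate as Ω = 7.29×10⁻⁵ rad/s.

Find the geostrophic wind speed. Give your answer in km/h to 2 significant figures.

Coriolis parameter at 61°S:
f = 2Ω sin φ = 2 × 7.29×10⁻⁵ × sin 61° = 1.28×10⁻⁴ s⁻¹
Pressure gradient: |∂P/∂n| = 1400 Pa / 508000 m = 2.76×10⁻³ Pa/m
Geostrophic balance (pressure-gradient force = Coriolis force):
V_g = (1/(fρ)) |∂P/∂n| = 2.76×10⁻³ / (1.28×10⁻⁴ × 0.727) = 29.7 m/s
Converting: 29.7 m/s × 3.6 = 110 km/h

110 km/h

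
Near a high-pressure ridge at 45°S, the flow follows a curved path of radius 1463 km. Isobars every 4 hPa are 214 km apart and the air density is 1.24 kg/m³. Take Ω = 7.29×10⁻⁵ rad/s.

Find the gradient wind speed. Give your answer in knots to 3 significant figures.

Coriolis parameter at 45°S:
f = 2Ω sin φ = 2 × 7.29×10⁻⁵ × sin 45° = 1.03×10⁻⁴ s⁻¹
Pressure gradient: |∂P/∂n| = 400 Pa / 214000 m = 1.87×10⁻³ Pa/m
Geostrophic speed: V_g = |∂P/∂n|/(fρ) = 1.87×10⁻³/(1.03×10⁻⁴ × 1.24) = 14.6 m/s
Around a high, pressure-gradient force acts outward with centrifugal, so Coriolis balances both:
fV = (1/ρ)|∂P/∂n| + V²/R  →  V² − fR·V + fR·V_g = 0
With fR = 1.03×10⁻⁴ × 1463×10³ m = 151 m/s:
V = [fR − √((fR)² − 4 fR V_g)]/2 = [151 − √(151² − 4×151×14.6)]/2 = 16.4 m/s
Supergeostrophic (V > V_g = 14.6 m/s), as expected around a high.
Converting: 16.4 m/s × 1.944 = 31.9 knots

31.9 knots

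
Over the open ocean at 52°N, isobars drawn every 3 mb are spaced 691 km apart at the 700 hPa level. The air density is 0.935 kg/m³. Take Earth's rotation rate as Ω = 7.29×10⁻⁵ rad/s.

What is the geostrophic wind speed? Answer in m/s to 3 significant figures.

Coriolis parameter at 52°N:
f = 2Ω sin φ = 2 × 7.29×10⁻⁵ × sin 52° = 1.15×10⁻⁴ s⁻¹
Pressure gradient: |∂P/∂n| = 300 Pa / 691000 m = 4.34×10⁻⁴ Pa/m
Geostrophic balance (pressure-gradient force = Coriolis force):
V_g = (1/(fρ)) |∂P/∂n| = 4.34×10⁻⁴ / (1.15×10⁻⁴ × 0.935) = 4.04 m/s

4.04 m/s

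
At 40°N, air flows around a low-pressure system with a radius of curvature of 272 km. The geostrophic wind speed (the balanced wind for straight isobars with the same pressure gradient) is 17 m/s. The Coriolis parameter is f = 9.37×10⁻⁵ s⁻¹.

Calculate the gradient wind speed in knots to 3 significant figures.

Around a low, centrifugal force acts outward with Coriolis, so pressure-gradient force balances both:
(1/ρ)|∂P/∂n| = fV + V²/R  →  V² + fR·V − fR·V_g = 0
With fR = 9.37×10⁻⁵ × 272×10³ m = 25.5 m/s:
V = [−fR + √((fR)² + 4 fR V_g)]/2 = [−25.5 + √(25.5² + 4×25.5×17)]/2 = 11.7 m/s
Subgeostrophic (V < V_g = 17 m/s), as expected around a low.
Converting: 11.7 m/s × 1.944 = 22.7 knots

22.7 knots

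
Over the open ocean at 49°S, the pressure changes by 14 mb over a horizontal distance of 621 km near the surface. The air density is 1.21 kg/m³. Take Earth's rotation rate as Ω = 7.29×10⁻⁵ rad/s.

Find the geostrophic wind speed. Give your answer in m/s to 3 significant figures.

16.9 m/s

Coriolis parameter at 49°S:
f = 2Ω sin φ = 2 × 7.29×10⁻⁵ × sin 49° = 1.10×10⁻⁴ s⁻¹
Pressure gradient: |∂P/∂n| = 1400 Pa / 621000 m = 2.25×10⁻³ Pa/m
Geostrophic balance (pressure-gradient force = Coriolis force):
V_g = (1/(fρ)) |∂P/∂n| = 2.25×10⁻³ / (1.10×10⁻⁴ × 1.21) = 16.9 m/s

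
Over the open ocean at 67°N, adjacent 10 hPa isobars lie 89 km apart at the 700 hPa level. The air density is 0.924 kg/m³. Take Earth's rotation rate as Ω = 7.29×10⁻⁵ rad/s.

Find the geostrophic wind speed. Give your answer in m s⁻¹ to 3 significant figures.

90.6 m s⁻¹

Coriolis parameter at 67°N:
f = 2Ω sin φ = 2 × 7.29×10⁻⁵ × sin 67° = 1.34×10⁻⁴ s⁻¹
Pressure gradient: |∂P/∂n| = 1000 Pa / 89000 m = 1.12×10⁻² Pa/m
Geostrophic balance (pressure-gradient force = Coriolis force):
V_g = (1/(fρ)) |∂P/∂n| = 1.12×10⁻² / (1.34×10⁻⁴ × 0.924) = 90.6 m/s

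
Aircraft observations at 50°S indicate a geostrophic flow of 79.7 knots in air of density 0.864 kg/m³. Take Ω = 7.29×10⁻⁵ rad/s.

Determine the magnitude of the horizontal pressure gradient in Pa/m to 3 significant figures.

3.96×10⁻³ Pa/m

Coriolis parameter at 50°S:
f = 2Ω sin φ = 2 × 7.29×10⁻⁵ × sin 50° = 1.12×10⁻⁴ s⁻¹
Wind speed in SI: 79.7 knots = 41.0 m/s
Geostrophic balance rearranged: |∂P/∂n| = f ρ V_g
|∂P/∂n| = 1.12×10⁻⁴ × 0.864 × 41.0 = 3.96×10⁻³ Pa/m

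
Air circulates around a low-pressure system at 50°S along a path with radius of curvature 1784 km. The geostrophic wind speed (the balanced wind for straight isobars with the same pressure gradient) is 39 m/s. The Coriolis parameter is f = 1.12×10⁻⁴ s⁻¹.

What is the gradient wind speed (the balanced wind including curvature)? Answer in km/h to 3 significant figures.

Around a low, centrifugal force acts outward with Coriolis, so pressure-gradient force balances both:
(1/ρ)|∂P/∂n| = fV + V²/R  →  V² + fR·V − fR·V_g = 0
With fR = 1.12×10⁻⁴ × 1784×10³ m = 200 m/s:
V = [−fR + √((fR)² + 4 fR V_g)]/2 = [−200 + √(200² + 4×200×39)]/2 = 33.4 m/s
Subgeostrophic (V < V_g = 39 m/s), as expected around a low.
Converting: 33.4 m/s × 3.6 = 120 km/h

120 km/h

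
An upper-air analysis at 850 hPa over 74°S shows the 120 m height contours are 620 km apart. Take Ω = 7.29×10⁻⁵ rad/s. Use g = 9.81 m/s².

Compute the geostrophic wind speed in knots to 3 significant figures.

26.3 knots

Coriolis parameter at 74°S:
f = 2Ω sin φ = 2 × 7.29×10⁻⁵ × sin 74° = 1.40×10⁻⁴ s⁻¹
Height gradient: |∂Z/∂n| = 120 m / 620000 m = 1.94×10⁻⁴
On a pressure surface, geostrophic balance gives V_g = (g/f)|∂Z/∂n|:
V_g = 9.81 × 1.94×10⁻⁴ / 1.40×10⁻⁴ = 13.5 m/s
Converting: 13.5 m/s × 1.944 = 26.3 knots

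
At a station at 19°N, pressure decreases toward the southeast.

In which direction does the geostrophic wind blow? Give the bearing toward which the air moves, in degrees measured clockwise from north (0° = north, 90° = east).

The pressure-gradient force points toward the southeast (bearing 135°).
Geostrophic balance: in the Northern Hemisphere the Coriolis force deflects motion to the right, so the geostrophic wind blows 90° to the right of the pressure-gradient force (low pressure on the left).
Rotating 135° by 90° clockwise gives 225° — the wind blows toward the southwest.

225°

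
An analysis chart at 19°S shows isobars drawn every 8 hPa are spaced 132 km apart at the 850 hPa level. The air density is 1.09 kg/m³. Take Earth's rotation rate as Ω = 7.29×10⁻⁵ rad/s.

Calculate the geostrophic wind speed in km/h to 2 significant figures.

420 km/h

Coriolis parameter at 19°S:
f = 2Ω sin φ = 2 × 7.29×10⁻⁵ × sin 19° = 4.75×10⁻⁵ s⁻¹
Pressure gradient: |∂P/∂n| = 800 Pa / 132000 m = 6.06×10⁻³ Pa/m
Geostrophic balance (pressure-gradient force = Coriolis force):
V_g = (1/(fρ)) |∂P/∂n| = 6.06×10⁻³ / (4.75×10⁻⁵ × 1.09) = 117 m/s
Converting: 117 m/s × 3.6 = 420 km/h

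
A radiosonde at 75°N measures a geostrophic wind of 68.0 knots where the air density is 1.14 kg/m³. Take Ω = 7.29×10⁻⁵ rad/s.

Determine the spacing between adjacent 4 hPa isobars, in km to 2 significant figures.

71 km

Coriolis parameter at 75°N:
f = 2Ω sin φ = 2 × 7.29×10⁻⁵ × sin 75° = 1.41×10⁻⁴ s⁻¹
Wind speed in SI: 68.0 knots = 35.0 m/s
Geostrophic balance rearranged: |∂P/∂n| = f ρ V_g
|∂P/∂n| = 1.41×10⁻⁴ × 1.14 × 35.0 = 5.62×10⁻³ Pa/m
Isobar spacing: Δn = ΔP/|∂P/∂n| = 400 Pa / 5.62×10⁻³ Pa/m = 71221 m ≈ 71 km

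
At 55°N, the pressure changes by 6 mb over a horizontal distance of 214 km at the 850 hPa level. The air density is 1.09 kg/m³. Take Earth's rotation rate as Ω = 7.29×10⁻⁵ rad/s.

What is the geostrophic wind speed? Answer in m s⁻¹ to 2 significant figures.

Coriolis parameter at 55°N:
f = 2Ω sin φ = 2 × 7.29×10⁻⁵ × sin 55° = 1.19×10⁻⁴ s⁻¹
Pressure gradient: |∂P/∂n| = 600 Pa / 214000 m = 2.80×10⁻³ Pa/m
Geostrophic balance (pressure-gradient force = Coriolis force):
V_g = (1/(fρ)) |∂P/∂n| = 2.80×10⁻³ / (1.19×10⁻⁴ × 1.09) = 21.5 m/s

22 m s⁻¹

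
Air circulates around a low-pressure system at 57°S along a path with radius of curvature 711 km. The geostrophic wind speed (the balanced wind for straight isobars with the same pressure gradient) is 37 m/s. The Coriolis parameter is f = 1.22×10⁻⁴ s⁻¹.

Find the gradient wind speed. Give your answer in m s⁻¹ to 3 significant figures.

28.0 m s⁻¹

Around a low, centrifugal force acts outward with Coriolis, so pressure-gradient force balances both:
(1/ρ)|∂P/∂n| = fV + V²/R  →  V² + fR·V − fR·V_g = 0
With fR = 1.22×10⁻⁴ × 711×10³ m = 86.7 m/s:
V = [−fR + √((fR)² + 4 fR V_g)]/2 = [−86.7 + √(86.7² + 4×86.7×37)]/2 = 28 m/s
Subgeostrophic (V < V_g = 37 m/s), as expected around a low.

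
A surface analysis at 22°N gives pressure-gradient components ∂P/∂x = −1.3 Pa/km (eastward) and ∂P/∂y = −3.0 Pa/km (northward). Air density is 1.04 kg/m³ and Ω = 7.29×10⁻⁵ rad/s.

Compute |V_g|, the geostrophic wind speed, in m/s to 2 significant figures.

Coriolis parameter at 22°N:
f = 2Ω sin φ = 2 × 7.29×10⁻⁵ × sin 22° = 5.46×10⁻⁵ s⁻¹
Component geostrophic relations (x east, y north):
u_g = −(1/(fρ)) ∂P/∂y,  v_g = (1/(fρ)) ∂P/∂x
u_g = −(−3.0×10⁻³)/(5.46×10⁻⁵ × 1.04) = 52.8 m/s;  v_g = (−1.3×10⁻³)/(5.46×10⁻⁵ × 1.04) = −22.9 m/s
|V_g| = √(u_g² + v_g²) = 57.6 m/s

58 m/s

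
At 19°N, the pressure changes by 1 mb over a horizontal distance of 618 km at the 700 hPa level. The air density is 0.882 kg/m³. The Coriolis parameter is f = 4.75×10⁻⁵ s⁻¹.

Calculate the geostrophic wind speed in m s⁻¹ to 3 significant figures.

Pressure gradient: |∂P/∂n| = 100 Pa / 618000 m = 1.62×10⁻⁴ Pa/m
Geostrophic balance (pressure-gradient force = Coriolis force):
V_g = (1/(fρ)) |∂P/∂n| = 1.62×10⁻⁴ / (4.75×10⁻⁵ × 0.882) = 3.86 m/s

3.86 m s⁻¹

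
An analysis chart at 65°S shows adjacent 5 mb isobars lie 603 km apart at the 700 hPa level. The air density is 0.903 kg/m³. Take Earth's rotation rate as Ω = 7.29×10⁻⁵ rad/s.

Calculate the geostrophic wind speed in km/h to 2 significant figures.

Coriolis parameter at 65°S:
f = 2Ω sin φ = 2 × 7.29×10⁻⁵ × sin 65° = 1.32×10⁻⁴ s⁻¹
Pressure gradient: |∂P/∂n| = 500 Pa / 603000 m = 8.29×10⁻⁴ Pa/m
Geostrophic balance (pressure-gradient force = Coriolis force):
V_g = (1/(fρ)) |∂P/∂n| = 8.29×10⁻⁴ / (1.32×10⁻⁴ × 0.903) = 6.95 m/s
Converting: 6.95 m/s × 3.6 = 25 km/h

25 km/h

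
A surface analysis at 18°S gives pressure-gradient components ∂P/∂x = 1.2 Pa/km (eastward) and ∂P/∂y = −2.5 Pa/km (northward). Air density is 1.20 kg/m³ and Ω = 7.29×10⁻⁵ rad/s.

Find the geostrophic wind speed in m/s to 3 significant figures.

Coriolis parameter at 18°S:
f = 2Ω sin φ = 2 × 7.29×10⁻⁵ × sin 18° = 4.51×10⁻⁵ s⁻¹
In the Southern Hemisphere f is negative: f = −4.51×10⁻⁵ s⁻¹.
Component geostrophic relations (x east, y north):
u_g = −(1/(fρ)) ∂P/∂y,  v_g = (1/(fρ)) ∂P/∂x
u_g = −(−2.5×10⁻³)/(−4.51×10⁻⁵ × 1.20) = −46.2 m/s;  v_g = (1.2×10⁻³)/(−4.51×10⁻⁵ × 1.20) = −22.2 m/s
|V_g| = √(u_g² + v_g²) = 51.3 m/s

51.3 m/s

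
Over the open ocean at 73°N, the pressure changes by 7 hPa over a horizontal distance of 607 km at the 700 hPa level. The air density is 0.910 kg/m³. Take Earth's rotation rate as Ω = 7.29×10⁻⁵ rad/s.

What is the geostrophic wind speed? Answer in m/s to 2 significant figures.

Coriolis parameter at 73°N:
f = 2Ω sin φ = 2 × 7.29×10⁻⁵ × sin 73° = 1.39×10⁻⁴ s⁻¹
Pressure gradient: |∂P/∂n| = 700 Pa / 607000 m = 1.15×10⁻³ Pa/m
Geostrophic balance (pressure-gradient force = Coriolis force):
V_g = (1/(fρ)) |∂P/∂n| = 1.15×10⁻³ / (1.39×10⁻⁴ × 0.910) = 9.09 m/s

9.1 m/s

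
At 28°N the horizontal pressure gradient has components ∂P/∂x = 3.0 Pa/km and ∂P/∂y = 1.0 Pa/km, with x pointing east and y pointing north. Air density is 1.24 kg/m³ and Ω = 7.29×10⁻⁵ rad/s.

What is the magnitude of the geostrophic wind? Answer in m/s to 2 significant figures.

Coriolis parameter at 28°N:
f = 2Ω sin φ = 2 × 7.29×10⁻⁵ × sin 28° = 6.84×10⁻⁵ s⁻¹
Component geostrophic relations (x east, y north):
u_g = −(1/(fρ)) ∂P/∂y,  v_g = (1/(fρ)) ∂P/∂x
u_g = −(1.0×10⁻³)/(6.84×10⁻⁵ × 1.24) = −11.8 m/s;  v_g = (3.0×10⁻³)/(6.84×10⁻⁵ × 1.24) = 35.3 m/s
|V_g| = √(u_g² + v_g²) = 37.3 m/s

37 m/s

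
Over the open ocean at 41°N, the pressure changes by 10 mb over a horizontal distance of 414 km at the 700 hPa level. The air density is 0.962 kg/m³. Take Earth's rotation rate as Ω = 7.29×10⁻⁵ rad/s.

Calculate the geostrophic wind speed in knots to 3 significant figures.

51.0 knots

Coriolis parameter at 41°N:
f = 2Ω sin φ = 2 × 7.29×10⁻⁵ × sin 41° = 9.57×10⁻⁵ s⁻¹
Pressure gradient: |∂P/∂n| = 1000 Pa / 414000 m = 2.42×10⁻³ Pa/m
Geostrophic balance (pressure-gradient force = Coriolis force):
V_g = (1/(fρ)) |∂P/∂n| = 2.42×10⁻³ / (9.57×10⁻⁵ × 0.962) = 26.2 m/s
Converting: 26.2 m/s × 1.944 = 51.0 knots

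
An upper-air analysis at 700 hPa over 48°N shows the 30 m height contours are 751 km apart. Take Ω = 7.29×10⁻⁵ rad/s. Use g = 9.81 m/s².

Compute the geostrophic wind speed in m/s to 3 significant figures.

Coriolis parameter at 48°N:
f = 2Ω sin φ = 2 × 7.29×10⁻⁵ × sin 48° = 1.08×10⁻⁴ s⁻¹
Height gradient: |∂Z/∂n| = 30 m / 751000 m = 3.99×10⁻⁵
On a pressure surface, geostrophic balance gives V_g = (g/f)|∂Z/∂n|:
V_g = 9.81 × 3.99×10⁻⁵ / 1.08×10⁻⁴ = 3.62 m/s

3.62 m/s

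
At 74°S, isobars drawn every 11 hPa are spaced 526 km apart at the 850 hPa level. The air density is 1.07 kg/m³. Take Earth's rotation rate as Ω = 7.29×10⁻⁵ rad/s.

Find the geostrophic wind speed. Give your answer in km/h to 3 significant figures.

Coriolis parameter at 74°S:
f = 2Ω sin φ = 2 × 7.29×10⁻⁵ × sin 74° = 1.40×10⁻⁴ s⁻¹
Pressure gradient: |∂P/∂n| = 1100 Pa / 526000 m = 2.09×10⁻³ Pa/m
Geostrophic balance (pressure-gradient force = Coriolis force):
V_g = (1/(fρ)) |∂P/∂n| = 2.09×10⁻³ / (1.40×10⁻⁴ × 1.07) = 13.9 m/s
Converting: 13.9 m/s × 3.6 = 50.2 km/h

50.2 km/h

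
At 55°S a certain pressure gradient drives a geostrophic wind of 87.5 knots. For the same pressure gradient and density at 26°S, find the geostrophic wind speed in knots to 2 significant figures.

160 knots

With the same pressure gradient and density, V_g ∝ 1/f ∝ 1/sin φ.
V₂ = V₁ · sin φ₁ / sin φ₂ = 87.5 × sin 55° / sin 26°
V₂ = 87.5 × 0.8192/0.4384 = 160 knots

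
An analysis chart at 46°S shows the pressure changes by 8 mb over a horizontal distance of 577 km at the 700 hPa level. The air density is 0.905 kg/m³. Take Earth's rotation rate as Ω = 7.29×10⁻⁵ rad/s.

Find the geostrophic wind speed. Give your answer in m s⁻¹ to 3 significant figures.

Coriolis parameter at 46°S:
f = 2Ω sin φ = 2 × 7.29×10⁻⁵ × sin 46° = 1.05×10⁻⁴ s⁻¹
Pressure gradient: |∂P/∂n| = 800 Pa / 577000 m = 1.39×10⁻³ Pa/m
Geostrophic balance (pressure-gradient force = Coriolis force):
V_g = (1/(fρ)) |∂P/∂n| = 1.39×10⁻³ / (1.05×10⁻⁴ × 0.905) = 14.6 m/s

14.6 m s⁻¹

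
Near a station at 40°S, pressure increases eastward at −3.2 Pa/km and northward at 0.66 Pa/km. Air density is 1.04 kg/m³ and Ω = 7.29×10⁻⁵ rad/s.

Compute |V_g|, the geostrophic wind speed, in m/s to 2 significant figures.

Coriolis parameter at 40°S:
f = 2Ω sin φ = 2 × 7.29×10⁻⁵ × sin 40° = 9.37×10⁻⁵ s⁻¹
In the Southern Hemisphere f is negative: f = −9.37×10⁻⁵ s⁻¹.
Component geostrophic relations (x east, y north):
u_g = −(1/(fρ)) ∂P/∂y,  v_g = (1/(fρ)) ∂P/∂x
u_g = −(0.66×10⁻³)/(−9.37×10⁻⁵ × 1.04) = 6.77 m/s;  v_g = (−3.2×10⁻³)/(−9.37×10⁻⁵ × 1.04) = 32.8 m/s
|V_g| = √(u_g² + v_g²) = 33.5 m/s

34 m/s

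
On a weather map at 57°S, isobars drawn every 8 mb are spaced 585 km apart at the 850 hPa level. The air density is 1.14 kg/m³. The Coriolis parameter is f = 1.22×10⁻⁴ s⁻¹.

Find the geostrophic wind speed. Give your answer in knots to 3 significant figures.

Pressure gradient: |∂P/∂n| = 800 Pa / 585000 m = 1.37×10⁻³ Pa/m
Geostrophic balance (pressure-gradient force = Coriolis force):
V_g = (1/(fρ)) |∂P/∂n| = 1.37×10⁻³ / (1.22×10⁻⁴ × 1.14) = 9.83 m/s
Converting: 9.83 m/s × 1.944 = 19.1 knots

19.1 knots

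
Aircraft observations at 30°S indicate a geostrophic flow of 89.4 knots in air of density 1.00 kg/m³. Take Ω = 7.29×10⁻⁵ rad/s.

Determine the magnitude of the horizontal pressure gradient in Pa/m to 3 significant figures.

3.35×10⁻³ Pa/m

Coriolis parameter at 30°S:
f = 2Ω sin φ = 2 × 7.29×10⁻⁵ × sin 30° = 7.29×10⁻⁵ s⁻¹
Wind speed in SI: 89.4 knots = 46.0 m/s
Geostrophic balance rearranged: |∂P/∂n| = f ρ V_g
|∂P/∂n| = 7.29×10⁻⁵ × 1.00 × 46.0 = 3.35×10⁻³ Pa/m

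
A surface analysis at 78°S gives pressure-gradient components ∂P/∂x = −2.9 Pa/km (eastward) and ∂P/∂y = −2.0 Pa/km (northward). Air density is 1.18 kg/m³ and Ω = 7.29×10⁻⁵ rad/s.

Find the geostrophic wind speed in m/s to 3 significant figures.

Coriolis parameter at 78°S:
f = 2Ω sin φ = 2 × 7.29×10⁻⁵ × sin 78° = 1.43×10⁻⁴ s⁻¹
In the Southern Hemisphere f is negative: f = −1.43×10⁻⁴ s⁻¹.
Component geostrophic relations (x east, y north):
u_g = −(1/(fρ)) ∂P/∂y,  v_g = (1/(fρ)) ∂P/∂x
u_g = −(−2.0×10⁻³)/(−1.43×10⁻⁴ × 1.18) = −11.9 m/s;  v_g = (−2.9×10⁻³)/(−1.43×10⁻⁴ × 1.18) = 17.2 m/s
|V_g| = √(u_g² + v_g²) = 20.9 m/s

20.9 m/s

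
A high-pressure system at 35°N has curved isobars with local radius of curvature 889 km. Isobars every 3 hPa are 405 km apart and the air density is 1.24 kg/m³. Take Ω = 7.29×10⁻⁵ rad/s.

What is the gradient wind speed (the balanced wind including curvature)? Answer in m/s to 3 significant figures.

Coriolis parameter at 35°N:
f = 2Ω sin φ = 2 × 7.29×10⁻⁵ × sin 35° = 8.36×10⁻⁵ s⁻¹
Pressure gradient: |∂P/∂n| = 300 Pa / 405000 m = 7.41×10⁻⁴ Pa/m
Geostrophic speed: V_g = |∂P/∂n|/(fρ) = 7.41×10⁻⁴/(8.36×10⁻⁵ × 1.24) = 7.14 m/s
Around a high, pressure-gradient force acts outward with centrifugal, so Coriolis balances both:
fV = (1/ρ)|∂P/∂n| + V²/R  →  V² − fR·V + fR·V_g = 0
With fR = 8.36×10⁻⁵ × 889×10³ m = 74.3 m/s:
V = [fR − √((fR)² − 4 fR V_g)]/2 = [74.3 − √(74.3² − 4×74.3×7.14)]/2 = 8.01 m/s
Supergeostrophic (V > V_g = 7.14 m/s), as expected around a high.

8.01 m/s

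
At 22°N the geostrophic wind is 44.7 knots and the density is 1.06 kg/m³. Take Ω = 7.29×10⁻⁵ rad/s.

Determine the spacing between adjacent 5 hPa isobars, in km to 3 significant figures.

Coriolis parameter at 22°N:
f = 2Ω sin φ = 2 × 7.29×10⁻⁵ × sin 22° = 5.46×10⁻⁵ s⁻¹
Wind speed in SI: 44.7 knots = 23.0 m/s
Geostrophic balance rearranged: |∂P/∂n| = f ρ V_g
|∂P/∂n| = 5.46×10⁻⁵ × 1.06 × 23.0 = 1.33×10⁻³ Pa/m
Isobar spacing: Δn = ΔP/|∂P/∂n| = 500 Pa / 1.33×10⁻³ Pa/m = 375565 m ≈ 376 km

376 km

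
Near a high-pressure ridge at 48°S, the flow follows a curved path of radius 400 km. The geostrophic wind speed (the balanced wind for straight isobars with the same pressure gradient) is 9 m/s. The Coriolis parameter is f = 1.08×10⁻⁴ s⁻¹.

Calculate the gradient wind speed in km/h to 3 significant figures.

46.0 km/h

Around a high, pressure-gradient force acts outward with centrifugal, so Coriolis balances both:
fV = (1/ρ)|∂P/∂n| + V²/R  →  V² − fR·V + fR·V_g = 0
With fR = 1.08×10⁻⁴ × 400×10³ m = 43.2 m/s:
V = [fR − √((fR)² − 4 fR V_g)]/2 = [43.2 − √(43.2² − 4×43.2×9)]/2 = 12.8 m/s
Supergeostrophic (V > V_g = 9 m/s), as expected around a high.
Converting: 12.8 m/s × 3.6 = 46.0 km/h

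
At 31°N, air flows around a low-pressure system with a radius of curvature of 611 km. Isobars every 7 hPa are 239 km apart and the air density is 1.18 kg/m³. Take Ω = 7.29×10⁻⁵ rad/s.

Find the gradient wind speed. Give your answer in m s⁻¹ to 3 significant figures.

Coriolis parameter at 31°N:
f = 2Ω sin φ = 2 × 7.29×10⁻⁵ × sin 31° = 7.51×10⁻⁵ s⁻¹
Pressure gradient: |∂P/∂n| = 700 Pa / 239000 m = 2.93×10⁻³ Pa/m
Geostrophic speed: V_g = |∂P/∂n|/(fρ) = 2.93×10⁻³/(7.51×10⁻⁵ × 1.18) = 33.1 m/s
Around a low, centrifugal force acts outward with Coriolis, so pressure-gradient force balances both:
(1/ρ)|∂P/∂n| = fV + V²/R  →  V² + fR·V − fR·V_g = 0
With fR = 7.51×10⁻⁵ × 611×10³ m = 45.9 m/s:
V = [−fR + √((fR)² + 4 fR V_g)]/2 = [−45.9 + √(45.9² + 4×45.9×33.1)]/2 = 22.3 m/s
Subgeostrophic (V < V_g = 33.1 m/s), as expected around a low.

22.3 m s⁻¹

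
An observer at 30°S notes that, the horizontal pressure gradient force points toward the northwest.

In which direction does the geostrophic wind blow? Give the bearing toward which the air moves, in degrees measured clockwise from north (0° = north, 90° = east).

225°

The pressure-gradient force points toward the northwest (bearing 315°).
Geostrophic balance: in the Southern Hemisphere the Coriolis force deflects motion to the left, so the geostrophic wind blows 90° to the left of the pressure-gradient force (low pressure on the right).
Rotating 315° by 90° counterclockwise gives 225° — the wind blows toward the southwest.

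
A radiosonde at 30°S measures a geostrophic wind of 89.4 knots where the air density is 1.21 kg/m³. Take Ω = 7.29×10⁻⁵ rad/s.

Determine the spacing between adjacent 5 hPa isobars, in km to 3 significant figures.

Coriolis parameter at 30°S:
f = 2Ω sin φ = 2 × 7.29×10⁻⁵ × sin 30° = 7.29×10⁻⁵ s⁻¹
Wind speed in SI: 89.4 knots = 46.0 m/s
Geostrophic balance rearranged: |∂P/∂n| = f ρ V_g
|∂P/∂n| = 7.29×10⁻⁵ × 1.21 × 46.0 = 4.06×10⁻³ Pa/m
Isobar spacing: Δn = ΔP/|∂P/∂n| = 500 Pa / 4.06×10⁻³ Pa/m = 123248 m ≈ 123 km

123 km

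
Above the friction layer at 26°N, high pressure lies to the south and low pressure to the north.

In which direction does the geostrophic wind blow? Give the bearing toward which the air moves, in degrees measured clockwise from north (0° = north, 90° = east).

090°

The pressure-gradient force points toward the north (bearing 000°).
Geostrophic balance: in the Northern Hemisphere the Coriolis force deflects motion to the right, so the geostrophic wind blows 90° to the right of the pressure-gradient force (low pressure on the left).
Rotating 000° by 90° clockwise gives 090° — the wind blows toward the east.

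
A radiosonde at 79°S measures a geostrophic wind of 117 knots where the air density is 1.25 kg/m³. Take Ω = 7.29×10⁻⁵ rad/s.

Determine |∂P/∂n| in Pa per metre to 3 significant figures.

1.08×10⁻² Pa/m

Coriolis parameter at 79°S:
f = 2Ω sin φ = 2 × 7.29×10⁻⁵ × sin 79° = 1.43×10⁻⁴ s⁻¹
Wind speed in SI: 117 knots = 60.2 m/s
Geostrophic balance rearranged: |∂P/∂n| = f ρ V_g
|∂P/∂n| = 1.43×10⁻⁴ × 1.25 × 60.2 = 1.08×10⁻² Pa/m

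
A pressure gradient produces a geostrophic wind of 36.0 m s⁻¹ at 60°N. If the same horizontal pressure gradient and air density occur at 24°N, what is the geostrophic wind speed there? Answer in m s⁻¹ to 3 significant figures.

76.7 m s⁻¹

With the same pressure gradient and density, V_g ∝ 1/f ∝ 1/sin φ.
V₂ = V₁ · sin φ₁ / sin φ₂ = 36.0 × sin 60° / sin 24°
V₂ = 36.0 × 0.8660/0.4067 = 76.7 m s⁻¹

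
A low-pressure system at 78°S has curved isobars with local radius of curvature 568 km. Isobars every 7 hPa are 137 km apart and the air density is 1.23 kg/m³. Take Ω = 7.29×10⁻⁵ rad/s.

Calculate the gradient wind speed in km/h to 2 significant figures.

Coriolis parameter at 78°S:
f = 2Ω sin φ = 2 × 7.29×10⁻⁵ × sin 78° = 1.43×10⁻⁴ s⁻¹
Pressure gradient: |∂P/∂n| = 700 Pa / 137000 m = 5.11×10⁻³ Pa/m
Geostrophic speed: V_g = |∂P/∂n|/(fρ) = 5.11×10⁻³/(1.43×10⁻⁴ × 1.23) = 29.1 m/s
Around a low, centrifugal force acts outward with Coriolis, so pressure-gradient force balances both:
(1/ρ)|∂P/∂n| = fV + V²/R  →  V² + fR·V − fR·V_g = 0
With fR = 1.43×10⁻⁴ × 568×10³ m = 81.0 m/s:
V = [−fR + √((fR)² + 4 fR V_g)]/2 = [−81.0 + √(81.0² + 4×81.0×29.1)]/2 = 22.7 m/s
Subgeostrophic (V < V_g = 29.1 m/s), as expected around a low.
Converting: 22.7 m/s × 3.6 = 82 km/h

82 km/h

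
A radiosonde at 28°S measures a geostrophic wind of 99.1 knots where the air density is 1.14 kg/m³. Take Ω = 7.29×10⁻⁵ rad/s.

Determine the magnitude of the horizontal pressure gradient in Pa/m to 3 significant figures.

3.98×10⁻³ Pa/m

Coriolis parameter at 28°S:
f = 2Ω sin φ = 2 × 7.29×10⁻⁵ × sin 28° = 6.84×10⁻⁵ s⁻¹
Wind speed in SI: 99.1 knots = 51.0 m/s
Geostrophic balance rearranged: |∂P/∂n| = f ρ V_g
|∂P/∂n| = 6.84×10⁻⁵ × 1.14 × 51.0 = 3.98×10⁻³ Pa/m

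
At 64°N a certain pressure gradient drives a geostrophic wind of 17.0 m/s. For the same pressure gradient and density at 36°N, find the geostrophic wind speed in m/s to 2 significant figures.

With the same pressure gradient and density, V_g ∝ 1/f ∝ 1/sin φ.
V₂ = V₁ · sin φ₁ / sin φ₂ = 17.0 × sin 64° / sin 36°
V₂ = 17.0 × 0.8988/0.5878 = 26 m/s

26 m/s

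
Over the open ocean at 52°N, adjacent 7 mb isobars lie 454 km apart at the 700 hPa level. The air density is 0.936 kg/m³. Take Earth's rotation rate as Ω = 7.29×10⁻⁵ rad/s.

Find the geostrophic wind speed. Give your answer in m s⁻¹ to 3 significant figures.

14.3 m s⁻¹

Coriolis parameter at 52°N:
f = 2Ω sin φ = 2 × 7.29×10⁻⁵ × sin 52° = 1.15×10⁻⁴ s⁻¹
Pressure gradient: |∂P/∂n| = 700 Pa / 454000 m = 1.54×10⁻³ Pa/m
Geostrophic balance (pressure-gradient force = Coriolis force):
V_g = (1/(fρ)) |∂P/∂n| = 1.54×10⁻³ / (1.15×10⁻⁴ × 0.936) = 14.3 m/s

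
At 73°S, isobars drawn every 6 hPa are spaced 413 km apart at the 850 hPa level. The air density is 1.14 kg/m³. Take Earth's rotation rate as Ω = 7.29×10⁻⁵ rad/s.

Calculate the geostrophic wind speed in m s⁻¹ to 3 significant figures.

Coriolis parameter at 73°S:
f = 2Ω sin φ = 2 × 7.29×10⁻⁵ × sin 73° = 1.39×10⁻⁴ s⁻¹
Pressure gradient: |∂P/∂n| = 600 Pa / 413000 m = 1.45×10⁻³ Pa/m
Geostrophic balance (pressure-gradient force = Coriolis force):
V_g = (1/(fρ)) |∂P/∂n| = 1.45×10⁻³ / (1.39×10⁻⁴ × 1.14) = 9.14 m/s

9.14 m s⁻¹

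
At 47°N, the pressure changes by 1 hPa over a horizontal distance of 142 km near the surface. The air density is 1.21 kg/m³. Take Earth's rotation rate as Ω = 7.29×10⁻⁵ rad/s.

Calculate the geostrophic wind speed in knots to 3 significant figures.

10.6 knots

Coriolis parameter at 47°N:
f = 2Ω sin φ = 2 × 7.29×10⁻⁵ × sin 47° = 1.07×10⁻⁴ s⁻¹
Pressure gradient: |∂P/∂n| = 100 Pa / 142000 m = 7.04×10⁻⁴ Pa/m
Geostrophic balance (pressure-gradient force = Coriolis force):
V_g = (1/(fρ)) |∂P/∂n| = 7.04×10⁻⁴ / (1.07×10⁻⁴ × 1.21) = 5.46 m/s
Converting: 5.46 m/s × 1.944 = 10.6 knots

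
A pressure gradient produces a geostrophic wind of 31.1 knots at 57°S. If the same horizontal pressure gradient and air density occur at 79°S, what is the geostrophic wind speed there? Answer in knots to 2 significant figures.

27 knots

With the same pressure gradient and density, V_g ∝ 1/f ∝ 1/sin φ.
V₂ = V₁ · sin φ₁ / sin φ₂ = 31.1 × sin 57° / sin 79°
V₂ = 31.1 × 0.8387/0.9816 = 27 knots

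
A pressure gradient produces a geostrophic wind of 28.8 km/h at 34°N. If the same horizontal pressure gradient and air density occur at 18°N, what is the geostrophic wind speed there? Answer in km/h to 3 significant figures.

With the same pressure gradient and density, V_g ∝ 1/f ∝ 1/sin φ.
V₂ = V₁ · sin φ₁ / sin φ₂ = 28.8 × sin 34° / sin 18°
V₂ = 28.8 × 0.5592/0.3090 = 52.1 km/h

52.1 km/h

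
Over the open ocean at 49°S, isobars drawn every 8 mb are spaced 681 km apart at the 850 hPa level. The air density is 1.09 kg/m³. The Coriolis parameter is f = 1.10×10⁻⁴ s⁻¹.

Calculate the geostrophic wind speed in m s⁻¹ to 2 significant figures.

9.8 m s⁻¹

Pressure gradient: |∂P/∂n| = 800 Pa / 681000 m = 1.17×10⁻³ Pa/m
Geostrophic balance (pressure-gradient force = Coriolis force):
V_g = (1/(fρ)) |∂P/∂n| = 1.17×10⁻³ / (1.10×10⁻⁴ × 1.09) = 9.80 m/s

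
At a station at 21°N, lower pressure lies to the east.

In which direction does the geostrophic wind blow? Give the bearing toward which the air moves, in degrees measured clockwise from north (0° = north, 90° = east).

180°

The pressure-gradient force points toward the east (bearing 090°).
Geostrophic balance: in the Northern Hemisphere the Coriolis force deflects motion to the right, so the geostrophic wind blows 90° to the right of the pressure-gradient force (low pressure on the left).
Rotating 090° by 90° clockwise gives 180° — the wind blows toward the south.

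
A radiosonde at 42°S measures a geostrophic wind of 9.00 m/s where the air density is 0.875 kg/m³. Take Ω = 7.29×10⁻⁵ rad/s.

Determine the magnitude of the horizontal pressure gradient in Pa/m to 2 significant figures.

7.7×10⁻⁴ Pa/m

Coriolis parameter at 42°S:
f = 2Ω sin φ = 2 × 7.29×10⁻⁵ × sin 42° = 9.76×10⁻⁵ s⁻¹
Geostrophic balance rearranged: |∂P/∂n| = f ρ V_g
|∂P/∂n| = 9.76×10⁻⁵ × 0.875 × 9.00 = 7.68×10⁻⁴ Pa/m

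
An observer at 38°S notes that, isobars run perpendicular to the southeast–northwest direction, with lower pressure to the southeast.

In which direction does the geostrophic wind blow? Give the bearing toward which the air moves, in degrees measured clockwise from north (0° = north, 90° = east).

The pressure-gradient force points toward the southeast (bearing 135°).
Geostrophic balance: in the Southern Hemisphere the Coriolis force deflects motion to the left, so the geostrophic wind blows 90° to the left of the pressure-gradient force (low pressure on the right).
Rotating 135° by 90° counterclockwise gives 045° — the wind blows toward the northeast.

045°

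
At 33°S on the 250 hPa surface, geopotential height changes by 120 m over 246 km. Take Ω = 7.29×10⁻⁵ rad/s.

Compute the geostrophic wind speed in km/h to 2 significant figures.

Coriolis parameter at 33°S:
f = 2Ω sin φ = 2 × 7.29×10⁻⁵ × sin 33° = 7.94×10⁻⁵ s⁻¹
Height gradient: |∂Z/∂n| = 120 m / 246000 m = 4.88×10⁻⁴
On a pressure surface, geostrophic balance gives V_g = (g/f)|∂Z/∂n|:
V_g = 9.81 × 4.88×10⁻⁴ / 7.94×10⁻⁵ = 60.3 m/s
Converting: 60.3 m/s × 3.6 = 220 km/h

220 km/h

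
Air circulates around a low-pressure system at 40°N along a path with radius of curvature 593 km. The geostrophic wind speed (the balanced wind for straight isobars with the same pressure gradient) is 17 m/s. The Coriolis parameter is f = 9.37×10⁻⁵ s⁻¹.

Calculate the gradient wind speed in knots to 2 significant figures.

27 knots

Around a low, centrifugal force acts outward with Coriolis, so pressure-gradient force balances both:
(1/ρ)|∂P/∂n| = fV + V²/R  →  V² + fR·V − fR·V_g = 0
With fR = 9.37×10⁻⁵ × 593×10³ m = 55.6 m/s:
V = [−fR + √((fR)² + 4 fR V_g)]/2 = [−55.6 + √(55.6² + 4×55.6×17)]/2 = 13.6 m/s
Subgeostrophic (V < V_g = 17 m/s), as expected around a low.
Converting: 13.6 m/s × 1.944 = 27 knots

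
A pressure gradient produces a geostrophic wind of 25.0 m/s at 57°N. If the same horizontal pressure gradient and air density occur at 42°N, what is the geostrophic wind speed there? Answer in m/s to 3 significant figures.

With the same pressure gradient and density, V_g ∝ 1/f ∝ 1/sin φ.
V₂ = V₁ · sin φ₁ / sin φ₂ = 25.0 × sin 57° / sin 42°
V₂ = 25.0 × 0.8387/0.6691 = 31.3 m/s

31.3 m/s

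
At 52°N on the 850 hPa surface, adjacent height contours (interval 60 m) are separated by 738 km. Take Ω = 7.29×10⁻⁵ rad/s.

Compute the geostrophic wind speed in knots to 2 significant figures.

Coriolis parameter at 52°N:
f = 2Ω sin φ = 2 × 7.29×10⁻⁵ × sin 52° = 1.15×10⁻⁴ s⁻¹
Height gradient: |∂Z/∂n| = 60 m / 738000 m = 8.13×10⁻⁵
On a pressure surface, geostrophic balance gives V_g = (g/f)|∂Z/∂n|:
V_g = 9.81 × 8.13×10⁻⁵ / 1.15×10⁻⁴ = 6.94 m/s
Converting: 6.94 m/s × 1.944 = 13 knots

13 knots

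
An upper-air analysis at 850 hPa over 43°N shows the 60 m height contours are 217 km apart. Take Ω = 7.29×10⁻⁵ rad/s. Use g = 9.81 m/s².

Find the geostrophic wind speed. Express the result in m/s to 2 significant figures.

27 m/s

Coriolis parameter at 43°N:
f = 2Ω sin φ = 2 × 7.29×10⁻⁵ × sin 43° = 9.94×10⁻⁵ s⁻¹
Height gradient: |∂Z/∂n| = 60 m / 217000 m = 2.76×10⁻⁴
On a pressure surface, geostrophic balance gives V_g = (g/f)|∂Z/∂n|:
V_g = 9.81 × 2.76×10⁻⁴ / 9.94×10⁻⁵ = 27.3 m/s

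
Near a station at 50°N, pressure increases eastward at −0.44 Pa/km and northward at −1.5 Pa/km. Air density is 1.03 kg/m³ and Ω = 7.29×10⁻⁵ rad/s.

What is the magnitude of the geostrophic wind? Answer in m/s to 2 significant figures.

Coriolis parameter at 50°N:
f = 2Ω sin φ = 2 × 7.29×10⁻⁵ × sin 50° = 1.12×10⁻⁴ s⁻¹
Component geostrophic relations (x east, y north):
u_g = −(1/(fρ)) ∂P/∂y,  v_g = (1/(fρ)) ∂P/∂x
u_g = −(−1.5×10⁻³)/(1.12×10⁻⁴ × 1.03) = 13.0 m/s;  v_g = (−0.44×10⁻³)/(1.12×10⁻⁴ × 1.03) = −3.82 m/s
|V_g| = √(u_g² + v_g²) = 13.6 m/s

14 m/s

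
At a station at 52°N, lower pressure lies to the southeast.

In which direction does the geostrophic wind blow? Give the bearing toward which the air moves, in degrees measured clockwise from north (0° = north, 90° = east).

225°

The pressure-gradient force points toward the southeast (bearing 135°).
Geostrophic balance: in the Northern Hemisphere the Coriolis force deflects motion to the right, so the geostrophic wind blows 90° to the right of the pressure-gradient force (low pressure on the left).
Rotating 135° by 90° clockwise gives 225° — the wind blows toward the southwest.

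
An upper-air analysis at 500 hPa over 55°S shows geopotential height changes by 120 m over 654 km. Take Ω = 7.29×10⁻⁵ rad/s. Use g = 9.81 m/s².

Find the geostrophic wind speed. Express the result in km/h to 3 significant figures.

54.3 km/h

Coriolis parameter at 55°S:
f = 2Ω sin φ = 2 × 7.29×10⁻⁵ × sin 55° = 1.19×10⁻⁴ s⁻¹
Height gradient: |∂Z/∂n| = 120 m / 654000 m = 1.83×10⁻⁴
On a pressure surface, geostrophic balance gives V_g = (g/f)|∂Z/∂n|:
V_g = 9.81 × 1.83×10⁻⁴ / 1.19×10⁻⁴ = 15.1 m/s
Converting: 15.1 m/s × 3.6 = 54.3 km/h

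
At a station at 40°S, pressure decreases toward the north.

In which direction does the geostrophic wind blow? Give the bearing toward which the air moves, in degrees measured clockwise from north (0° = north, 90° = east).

The pressure-gradient force points toward the north (bearing 000°).
Geostrophic balance: in the Southern Hemisphere the Coriolis force deflects motion to the left, so the geostrophic wind blows 90° to the left of the pressure-gradient force (low pressure on the right).
Rotating 000° by 90° counterclockwise gives 270° — the wind blows toward the west.

270°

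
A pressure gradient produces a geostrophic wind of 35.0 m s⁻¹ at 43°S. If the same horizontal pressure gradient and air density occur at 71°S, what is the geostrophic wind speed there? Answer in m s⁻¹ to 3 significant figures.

With the same pressure gradient and density, V_g ∝ 1/f ∝ 1/sin φ.
V₂ = V₁ · sin φ₁ / sin φ₂ = 35.0 × sin 43° / sin 71°
V₂ = 35.0 × 0.6820/0.9455 = 25.2 m s⁻¹

25.2 m s⁻¹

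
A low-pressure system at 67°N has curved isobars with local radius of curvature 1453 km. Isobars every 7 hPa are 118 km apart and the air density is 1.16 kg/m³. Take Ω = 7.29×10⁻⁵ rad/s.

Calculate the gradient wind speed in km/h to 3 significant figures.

Coriolis parameter at 67°N:
f = 2Ω sin φ = 2 × 7.29×10⁻⁵ × sin 67° = 1.34×10⁻⁴ s⁻¹
Pressure gradient: |∂P/∂n| = 700 Pa / 118000 m = 5.93×10⁻³ Pa/m
Geostrophic speed: V_g = |∂P/∂n|/(fρ) = 5.93×10⁻³/(1.34×10⁻⁴ × 1.16) = 38.1 m/s
Around a low, centrifugal force acts outward with Coriolis, so pressure-gradient force balances both:
(1/ρ)|∂P/∂n| = fV + V²/R  →  V² + fR·V − fR·V_g = 0
With fR = 1.34×10⁻⁴ × 1453×10³ m = 195 m/s:
V = [−fR + √((fR)² + 4 fR V_g)]/2 = [−195 + √(195² + 4×195×38.1)]/2 = 32.6 m/s
Subgeostrophic (V < V_g = 38.1 m/s), as expected around a low.
Converting: 32.6 m/s × 3.6 = 118 km/h

118 km/h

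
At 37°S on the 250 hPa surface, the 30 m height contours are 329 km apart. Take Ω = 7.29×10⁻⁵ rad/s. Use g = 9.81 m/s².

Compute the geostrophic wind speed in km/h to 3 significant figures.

Coriolis parameter at 37°S:
f = 2Ω sin φ = 2 × 7.29×10⁻⁵ × sin 37° = 8.77×10⁻⁵ s⁻¹
Height gradient: |∂Z/∂n| = 30 m / 329000 m = 9.12×10⁻⁵
On a pressure surface, geostrophic balance gives V_g = (g/f)|∂Z/∂n|:
V_g = 9.81 × 9.12×10⁻⁵ / 8.77×10⁻⁵ = 10.2 m/s
Converting: 10.2 m/s × 3.6 = 36.7 km/h

36.7 km/h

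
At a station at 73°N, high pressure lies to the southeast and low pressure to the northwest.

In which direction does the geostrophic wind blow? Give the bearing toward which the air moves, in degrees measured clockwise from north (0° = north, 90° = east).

The pressure-gradient force points toward the northwest (bearing 315°).
Geostrophic balance: in the Northern Hemisphere the Coriolis force deflects motion to the right, so the geostrophic wind blows 90° to the right of the pressure-gradient force (low pressure on the left).
Rotating 315° by 90° clockwise gives 045° — the wind blows toward the northeast.

045°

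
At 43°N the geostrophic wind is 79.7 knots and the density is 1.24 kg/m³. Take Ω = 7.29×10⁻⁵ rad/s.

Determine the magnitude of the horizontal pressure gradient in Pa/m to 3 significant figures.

Coriolis parameter at 43°N:
f = 2Ω sin φ = 2 × 7.29×10⁻⁵ × sin 43° = 9.94×10⁻⁵ s⁻¹
Wind speed in SI: 79.7 knots = 41.0 m/s
Geostrophic balance rearranged: |∂P/∂n| = f ρ V_g
|∂P/∂n| = 9.94×10⁻⁵ × 1.24 × 41.0 = 5.06×10⁻³ Pa/m

5.06×10⁻³ Pa/m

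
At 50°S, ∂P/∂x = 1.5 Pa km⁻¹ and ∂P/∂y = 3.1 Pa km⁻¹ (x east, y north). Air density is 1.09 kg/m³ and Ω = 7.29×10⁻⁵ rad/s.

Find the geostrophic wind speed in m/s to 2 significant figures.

28 m/s

Coriolis parameter at 50°S:
f = 2Ω sin φ = 2 × 7.29×10⁻⁵ × sin 50° = 1.12×10⁻⁴ s⁻¹
In the Southern Hemisphere f is negative: f = −1.12×10⁻⁴ s⁻¹.
Component geostrophic relations (x east, y north):
u_g = −(1/(fρ)) ∂P/∂y,  v_g = (1/(fρ)) ∂P/∂x
u_g = −(3.1×10⁻³)/(−1.12×10⁻⁴ × 1.09) = 25.5 m/s;  v_g = (1.5×10⁻³)/(−1.12×10⁻⁴ × 1.09) = −12.3 m/s
|V_g| = √(u_g² + v_g²) = 28.3 m/s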